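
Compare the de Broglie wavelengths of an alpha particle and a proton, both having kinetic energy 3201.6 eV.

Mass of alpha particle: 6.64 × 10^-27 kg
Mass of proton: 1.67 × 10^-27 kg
The proton has the longer wavelength.

Using λ = h/√(2mKE):

For alpha particle: λ₁ = h/√(2m₁KE) = 2.54 × 10^-13 m
For proton: λ₂ = h/√(2m₂KE) = 5.06 × 10^-13 m

Since λ ∝ 1/√m at constant kinetic energy, the lighter particle has the longer wavelength.

The proton has the longer de Broglie wavelength.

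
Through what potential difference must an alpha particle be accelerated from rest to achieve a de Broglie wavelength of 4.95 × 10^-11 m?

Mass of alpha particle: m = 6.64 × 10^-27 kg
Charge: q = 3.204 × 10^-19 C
4.21 × 10^-2 V

From λ = h/√(2mqV), we solve for V:

λ² = h²/(2mqV)
V = h²/(2mqλ²)
V = (6.626 × 10^-34 J·s)² / (2 × 6.64 × 10^-27 kg × 3.204 × 10^-19 C × (4.95 × 10^-11 m)²)
V = 4.21 × 10^-2 V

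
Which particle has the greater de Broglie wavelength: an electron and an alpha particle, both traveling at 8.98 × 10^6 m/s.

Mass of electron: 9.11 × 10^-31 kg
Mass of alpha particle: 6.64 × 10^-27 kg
The electron has the longer wavelength.

Using λ = h/(mv), since both particles have the same velocity, the wavelength depends only on mass.

For electron: λ₁ = h/(m₁v) = 8.10 × 10^-11 m
For alpha particle: λ₂ = h/(m₂v) = 1.11 × 10^-14 m

Since λ ∝ 1/m at constant velocity, the lighter particle has the longer wavelength.

The electron has the longer de Broglie wavelength.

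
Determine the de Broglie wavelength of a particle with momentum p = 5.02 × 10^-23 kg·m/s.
1.32 × 10^-11 m

Using the de Broglie relation λ = h/p:

λ = h/p
λ = (6.626 × 10^-34 J·s) / (5.02 × 10^-23 kg·m/s)
λ = 1.32 × 10^-11 m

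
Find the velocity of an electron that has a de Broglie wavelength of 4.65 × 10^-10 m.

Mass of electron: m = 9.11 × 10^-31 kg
1.56 × 10^6 m/s

From the de Broglie relation λ = h/(mv), we solve for v:

v = h/(mλ)
v = (6.626 × 10^-34 J·s) / (9.11 × 10^-31 kg × 4.65 × 10^-10 m)
v = 1.56 × 10^6 m/s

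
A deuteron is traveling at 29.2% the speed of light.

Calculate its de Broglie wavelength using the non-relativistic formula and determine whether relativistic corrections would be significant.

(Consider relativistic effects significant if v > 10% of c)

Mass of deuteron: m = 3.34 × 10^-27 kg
Yes, relativistic corrections are needed.

Using the non-relativistic de Broglie formula λ = h/(mv):

v = 29.2% × c = 8.754 × 10^7 m/s

λ = h/(mv)
λ = (6.626 × 10^-34 J·s) / (3.34 × 10^-27 kg × 8.754 × 10^7 m/s)
λ = 2.27 × 10^-15 m

Since v = 29.2% of c > 10% of c, relativistic corrections ARE significant and the actual wavelength would differ from this non-relativistic estimate.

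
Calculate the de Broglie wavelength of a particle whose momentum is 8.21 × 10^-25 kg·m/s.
8.07 × 10^-10 m

Using the de Broglie relation λ = h/p:

λ = h/p
λ = (6.626 × 10^-34 J·s) / (8.21 × 10^-25 kg·m/s)
λ = 8.07 × 10^-10 m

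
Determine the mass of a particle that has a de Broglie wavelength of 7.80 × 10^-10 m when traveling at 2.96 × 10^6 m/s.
2.87 × 10^-31 kg

From the de Broglie relation λ = h/(mv), we solve for m:

m = h/(λv)
m = (6.626 × 10^-34 J·s) / (7.80 × 10^-10 m × 2.96 × 10^6 m/s)
m = 2.87 × 10^-31 kg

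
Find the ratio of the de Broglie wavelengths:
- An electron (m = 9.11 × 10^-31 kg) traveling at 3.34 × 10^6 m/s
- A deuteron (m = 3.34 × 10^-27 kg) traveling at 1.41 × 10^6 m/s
λ₁/λ₂ = 1.55 × 10^3

Using λ = h/(mv):

λ₁ = h/(m₁v₁) = 2.18 × 10^-10 m
λ₂ = h/(m₂v₂) = 1.41 × 10^-13 m

Ratio λ₁/λ₂ = (m₂v₂)/(m₁v₁)
         = (3.34 × 10^-27 kg × 1.41 × 10^6 m/s) / (9.11 × 10^-31 kg × 3.34 × 10^6 m/s)
         = 1.55 × 10^3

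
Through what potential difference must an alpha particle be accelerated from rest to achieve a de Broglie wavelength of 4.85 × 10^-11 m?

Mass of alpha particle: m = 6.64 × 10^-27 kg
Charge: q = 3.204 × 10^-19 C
4.39 × 10^-2 V

From λ = h/√(2mqV), we solve for V:

λ² = h²/(2mqV)
V = h²/(2mqλ²)
V = (6.626 × 10^-34 J·s)² / (2 × 6.64 × 10^-27 kg × 3.204 × 10^-19 C × (4.85 × 10^-11 m)²)
V = 4.39 × 10^-2 V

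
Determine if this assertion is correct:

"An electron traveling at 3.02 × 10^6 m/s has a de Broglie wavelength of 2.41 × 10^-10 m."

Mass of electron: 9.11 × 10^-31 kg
True

The claim is correct.

Using λ = h/(mv):
λ = (6.626 × 10^-34 J·s) / (9.11 × 10^-31 kg × 3.02 × 10^6 m/s)
λ = 2.41 × 10^-10 m

This matches the claimed value.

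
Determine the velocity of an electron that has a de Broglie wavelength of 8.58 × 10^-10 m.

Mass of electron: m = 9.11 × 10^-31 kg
8.48 × 10^5 m/s

From the de Broglie relation λ = h/(mv), we solve for v:

v = h/(mλ)
v = (6.626 × 10^-34 J·s) / (9.11 × 10^-31 kg × 8.58 × 10^-10 m)
v = 8.48 × 10^5 m/s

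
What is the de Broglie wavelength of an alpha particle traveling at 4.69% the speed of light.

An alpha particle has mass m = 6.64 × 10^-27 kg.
7.10 × 10^-15 m

Using the de Broglie relation λ = h/(mv):

v = 4.69% × c = 1.406 × 10^7 m/s

λ = h/(mv)
λ = (6.626 × 10^-34 J·s) / (6.64 × 10^-27 kg × 1.406 × 10^7 m/s)
λ = 7.10 × 10^-15 m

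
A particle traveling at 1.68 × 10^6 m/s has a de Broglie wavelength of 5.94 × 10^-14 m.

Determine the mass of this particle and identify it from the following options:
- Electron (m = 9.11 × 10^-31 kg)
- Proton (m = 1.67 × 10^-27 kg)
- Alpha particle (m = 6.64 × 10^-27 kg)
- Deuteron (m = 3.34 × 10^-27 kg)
The particle is an alpha particle.

From λ = h/(mv), solve for mass:

m = h/(λv)
m = (6.626 × 10^-34 J·s) / (5.94 × 10^-14 m × 1.68 × 10^6 m/s)
m = 6.64 × 10^-27 kg

Comparing with the listed masses, this is closest to an alpha particle.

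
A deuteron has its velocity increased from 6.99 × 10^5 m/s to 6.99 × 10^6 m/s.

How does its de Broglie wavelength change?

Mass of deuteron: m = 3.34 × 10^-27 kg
The wavelength decreases by a factor of 10.

Using λ = h/(mv):

Initial wavelength: λ₁ = h/(mv₁) = 2.84 × 10^-13 m
Final wavelength: λ₂ = h/(mv₂) = 2.84 × 10^-14 m

Since λ ∝ 1/v, when velocity increases by a factor of 10, the wavelength decreases by a factor of 10.

λ₂/λ₁ = v₁/v₂ = 1/10

The wavelength decreases by a factor of 10.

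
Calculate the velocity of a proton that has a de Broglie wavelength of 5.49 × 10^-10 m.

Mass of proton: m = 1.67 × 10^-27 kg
7.23 × 10^2 m/s

From the de Broglie relation λ = h/(mv), we solve for v:

v = h/(mλ)
v = (6.626 × 10^-34 J·s) / (1.67 × 10^-27 kg × 5.49 × 10^-10 m)
v = 7.23 × 10^2 m/s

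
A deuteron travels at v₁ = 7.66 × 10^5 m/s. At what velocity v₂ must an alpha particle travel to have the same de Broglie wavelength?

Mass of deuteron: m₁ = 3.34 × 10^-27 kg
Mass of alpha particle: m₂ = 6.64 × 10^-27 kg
v₂ = 3.85 × 10^5 m/s

For equal de Broglie wavelengths: λ₁ = λ₂

h/(m₁v₁) = h/(m₂v₂)
m₁v₁ = m₂v₂
v₂ = v₁ · (m₁/m₂)

v₂ = 7.66 × 10^5 m/s × (3.34 × 10^-27 kg / 6.64 × 10^-27 kg)
v₂ = 3.85 × 10^5 m/s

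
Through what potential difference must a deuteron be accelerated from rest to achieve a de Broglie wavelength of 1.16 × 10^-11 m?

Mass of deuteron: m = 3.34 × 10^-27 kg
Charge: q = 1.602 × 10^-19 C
3.05 V

From λ = h/√(2mqV), we solve for V:

λ² = h²/(2mqV)
V = h²/(2mqλ²)
V = (6.626 × 10^-34 J·s)² / (2 × 3.34 × 10^-27 kg × 1.602 × 10^-19 C × (1.16 × 10^-11 m)²)
V = 3.05 V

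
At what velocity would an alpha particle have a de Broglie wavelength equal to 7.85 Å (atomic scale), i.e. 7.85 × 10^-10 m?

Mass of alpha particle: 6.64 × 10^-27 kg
1.27 × 10^2 m/s

From λ = h/(mv), solve for v:

v = h/(mλ)
v = (6.626 × 10^-34 J·s) / (6.64 × 10^-27 kg × 7.85 × 10^-10 m)
v = 1.27 × 10^2 m/s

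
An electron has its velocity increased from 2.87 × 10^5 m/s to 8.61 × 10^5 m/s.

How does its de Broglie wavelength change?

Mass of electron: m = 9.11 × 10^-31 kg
The wavelength decreases by a factor of 3.

Using λ = h/(mv):

Initial wavelength: λ₁ = h/(mv₁) = 2.53 × 10^-9 m
Final wavelength: λ₂ = h/(mv₂) = 8.45 × 10^-10 m

Since λ ∝ 1/v, when velocity increases by a factor of 3, the wavelength decreases by a factor of 3.

λ₂/λ₁ = v₁/v₂ = 1/3

The wavelength decreases by a factor of 3.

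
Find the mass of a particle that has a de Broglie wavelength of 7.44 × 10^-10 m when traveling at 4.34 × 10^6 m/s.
2.05 × 10^-31 kg

From the de Broglie relation λ = h/(mv), we solve for m:

m = h/(λv)
m = (6.626 × 10^-34 J·s) / (7.44 × 10^-10 m × 4.34 × 10^6 m/s)
m = 2.05 × 10^-31 kg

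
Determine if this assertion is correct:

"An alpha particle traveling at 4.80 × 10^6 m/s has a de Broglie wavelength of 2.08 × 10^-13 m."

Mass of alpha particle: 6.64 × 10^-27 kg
False

The claim is incorrect.

Using λ = h/(mv):
λ = (6.626 × 10^-34 J·s) / (6.64 × 10^-27 kg × 4.80 × 10^6 m/s)
λ = 2.08 × 10^-14 m

The actual wavelength differs from the claimed 2.08 × 10^-13 m.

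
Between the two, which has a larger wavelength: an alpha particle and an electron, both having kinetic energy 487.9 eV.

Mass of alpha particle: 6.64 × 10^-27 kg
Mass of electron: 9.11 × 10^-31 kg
The electron has the longer wavelength.

Using λ = h/√(2mKE):

For alpha particle: λ₁ = h/√(2m₁KE) = 6.50 × 10^-13 m
For electron: λ₂ = h/√(2m₂KE) = 5.55 × 10^-11 m

Since λ ∝ 1/√m at constant kinetic energy, the lighter particle has the longer wavelength.

The electron has the longer de Broglie wavelength.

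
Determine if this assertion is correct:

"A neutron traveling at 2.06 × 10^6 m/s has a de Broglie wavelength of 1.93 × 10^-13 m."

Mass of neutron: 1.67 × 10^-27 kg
True

The claim is correct.

Using λ = h/(mv):
λ = (6.626 × 10^-34 J·s) / (1.67 × 10^-27 kg × 2.06 × 10^6 m/s)
λ = 1.93 × 10^-13 m

This matches the claimed value.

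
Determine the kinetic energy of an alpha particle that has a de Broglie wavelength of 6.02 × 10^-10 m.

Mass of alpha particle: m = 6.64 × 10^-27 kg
9.12 × 10^-23 J (or 5.69 × 10^-4 eV)

From λ = h/√(2mKE), we solve for KE:

λ² = h²/(2mKE)
KE = h²/(2mλ²)
KE = (6.626 × 10^-34 J·s)² / (2 × 6.64 × 10^-27 kg × (6.02 × 10^-10 m)²)
KE = 9.12 × 10^-23 J
KE = 5.69 × 10^-4 eV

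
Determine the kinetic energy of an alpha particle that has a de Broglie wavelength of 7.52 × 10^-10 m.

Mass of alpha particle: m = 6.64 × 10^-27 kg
5.85 × 10^-23 J (or 3.65 × 10^-4 eV)

From λ = h/√(2mKE), we solve for KE:

λ² = h²/(2mKE)
KE = h²/(2mλ²)
KE = (6.626 × 10^-34 J·s)² / (2 × 6.64 × 10^-27 kg × (7.52 × 10^-10 m)²)
KE = 5.85 × 10^-23 J
KE = 3.65 × 10^-4 eV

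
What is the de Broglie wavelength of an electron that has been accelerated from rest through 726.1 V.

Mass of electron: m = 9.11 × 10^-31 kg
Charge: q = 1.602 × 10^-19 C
4.55 × 10^-11 m

When a particle is accelerated through voltage V, it gains kinetic energy KE = qV.

The de Broglie wavelength is then λ = h/√(2mqV):

λ = h/√(2mqV)
λ = (6.626 × 10^-34 J·s) / √(2 × 9.11 × 10^-31 kg × 1.602 × 10^-19 C × 726.1 V)
λ = 4.55 × 10^-11 m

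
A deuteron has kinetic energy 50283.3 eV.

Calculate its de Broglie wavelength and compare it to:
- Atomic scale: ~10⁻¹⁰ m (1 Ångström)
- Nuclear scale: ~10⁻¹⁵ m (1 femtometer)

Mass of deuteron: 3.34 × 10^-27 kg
λ = 9.03 × 10^-14 m, which is between nuclear and atomic scales.

Using λ = h/√(2mKE):

KE = 50283.3 eV = 8.056 × 10^-15 J

λ = h/√(2mKE)
λ = (6.626 × 10^-34 J·s) / √(2 × 3.34 × 10^-27 kg × 8.056 × 10^-15 J)
λ = 9.03 × 10^-14 m

Comparison:
- Atomic scale (10⁻¹⁰ m): λ is 0.0009× this size
- Nuclear scale (10⁻¹⁵ m): λ is 90× this size

The wavelength is between nuclear and atomic scales.

This wavelength is appropriate for probing atomic structure but too large for nuclear physics experiments.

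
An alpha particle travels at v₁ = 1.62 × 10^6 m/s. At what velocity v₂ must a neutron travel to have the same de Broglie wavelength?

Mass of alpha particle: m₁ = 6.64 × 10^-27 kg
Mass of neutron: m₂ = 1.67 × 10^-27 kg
v₂ = 6.44 × 10^6 m/s

For equal de Broglie wavelengths: λ₁ = λ₂

h/(m₁v₁) = h/(m₂v₂)
m₁v₁ = m₂v₂
v₂ = v₁ · (m₁/m₂)

v₂ = 1.62 × 10^6 m/s × (6.64 × 10^-27 kg / 1.67 × 10^-27 kg)
v₂ = 6.44 × 10^6 m/s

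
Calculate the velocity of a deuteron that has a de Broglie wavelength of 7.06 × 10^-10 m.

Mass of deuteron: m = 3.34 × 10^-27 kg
2.81 × 10^2 m/s

From the de Broglie relation λ = h/(mv), we solve for v:

v = h/(mλ)
v = (6.626 × 10^-34 J·s) / (3.34 × 10^-27 kg × 7.06 × 10^-10 m)
v = 2.81 × 10^2 m/s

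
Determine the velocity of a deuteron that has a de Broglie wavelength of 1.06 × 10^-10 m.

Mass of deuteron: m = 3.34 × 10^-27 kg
1.87 × 10^3 m/s

From the de Broglie relation λ = h/(mv), we solve for v:

v = h/(mλ)
v = (6.626 × 10^-34 J·s) / (3.34 × 10^-27 kg × 1.06 × 10^-10 m)
v = 1.87 × 10^3 m/s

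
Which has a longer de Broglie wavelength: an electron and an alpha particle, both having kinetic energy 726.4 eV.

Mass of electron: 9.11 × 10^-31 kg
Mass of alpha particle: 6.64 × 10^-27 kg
The electron has the longer wavelength.

Using λ = h/√(2mKE):

For electron: λ₁ = h/√(2m₁KE) = 4.55 × 10^-11 m
For alpha particle: λ₂ = h/√(2m₂KE) = 5.33 × 10^-13 m

Since λ ∝ 1/√m at constant kinetic energy, the lighter particle has the longer wavelength.

The electron has the longer de Broglie wavelength.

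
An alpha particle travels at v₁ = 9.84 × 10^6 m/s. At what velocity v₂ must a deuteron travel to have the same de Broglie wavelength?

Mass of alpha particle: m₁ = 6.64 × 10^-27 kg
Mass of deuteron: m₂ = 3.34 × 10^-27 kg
v₂ = 1.96 × 10^7 m/s

For equal de Broglie wavelengths: λ₁ = λ₂

h/(m₁v₁) = h/(m₂v₂)
m₁v₁ = m₂v₂
v₂ = v₁ · (m₁/m₂)

v₂ = 9.84 × 10^6 m/s × (6.64 × 10^-27 kg / 3.34 × 10^-27 kg)
v₂ = 1.96 × 10^7 m/s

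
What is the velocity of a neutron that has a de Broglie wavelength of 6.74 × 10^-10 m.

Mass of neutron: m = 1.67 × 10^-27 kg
5.89 × 10^2 m/s

From the de Broglie relation λ = h/(mv), we solve for v:

v = h/(mλ)
v = (6.626 × 10^-34 J·s) / (1.67 × 10^-27 kg × 6.74 × 10^-10 m)
v = 5.89 × 10^2 m/s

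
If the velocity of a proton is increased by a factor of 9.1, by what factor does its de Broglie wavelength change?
The wavelength decreases by a factor of 9.1.

From λ = h/(mv), the wavelength is inversely proportional to velocity:

λ ∝ 1/v

If v → 9.1v, then λ → λ/9.1

When velocity is increased by a factor of 9.1, the wavelength decreases by a factor of 9.1.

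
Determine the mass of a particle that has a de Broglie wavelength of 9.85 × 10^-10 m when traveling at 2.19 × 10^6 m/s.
3.07 × 10^-31 kg

From the de Broglie relation λ = h/(mv), we solve for m:

m = h/(λv)
m = (6.626 × 10^-34 J·s) / (9.85 × 10^-10 m × 2.19 × 10^6 m/s)
m = 3.07 × 10^-31 kg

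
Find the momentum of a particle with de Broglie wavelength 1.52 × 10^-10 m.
4.36 × 10^-24 kg·m/s

From the de Broglie relation λ = h/p, we solve for p:

p = h/λ
p = (6.626 × 10^-34 J·s) / (1.52 × 10^-10 m)
p = 4.36 × 10^-24 kg·m/s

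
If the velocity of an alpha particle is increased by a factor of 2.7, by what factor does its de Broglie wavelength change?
The wavelength decreases by a factor of 2.7.

From λ = h/(mv), the wavelength is inversely proportional to velocity:

λ ∝ 1/v

If v → 2.7v, then λ → λ/2.7

When velocity is increased by a factor of 2.7, the wavelength decreases by a factor of 2.7.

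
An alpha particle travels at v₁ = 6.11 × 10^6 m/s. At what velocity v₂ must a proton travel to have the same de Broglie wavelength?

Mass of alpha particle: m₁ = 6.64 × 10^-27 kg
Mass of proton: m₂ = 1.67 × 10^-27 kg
v₂ = 2.43 × 10^7 m/s

For equal de Broglie wavelengths: λ₁ = λ₂

h/(m₁v₁) = h/(m₂v₂)
m₁v₁ = m₂v₂
v₂ = v₁ · (m₁/m₂)

v₂ = 6.11 × 10^6 m/s × (6.64 × 10^-27 kg / 1.67 × 10^-27 kg)
v₂ = 2.43 × 10^7 m/s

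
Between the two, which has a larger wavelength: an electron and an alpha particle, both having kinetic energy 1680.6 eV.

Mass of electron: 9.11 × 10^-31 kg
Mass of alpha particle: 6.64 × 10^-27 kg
The electron has the longer wavelength.

Using λ = h/√(2mKE):

For electron: λ₁ = h/√(2m₁KE) = 2.99 × 10^-11 m
For alpha particle: λ₂ = h/√(2m₂KE) = 3.50 × 10^-13 m

Since λ ∝ 1/√m at constant kinetic energy, the lighter particle has the longer wavelength.

The electron has the longer de Broglie wavelength.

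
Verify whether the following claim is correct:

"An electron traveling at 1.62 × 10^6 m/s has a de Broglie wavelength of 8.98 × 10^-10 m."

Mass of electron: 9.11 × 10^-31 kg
False

The claim is incorrect.

Using λ = h/(mv):
λ = (6.626 × 10^-34 J·s) / (9.11 × 10^-31 kg × 1.62 × 10^6 m/s)
λ = 4.49 × 10^-10 m

The actual wavelength differs from the claimed 8.98 × 10^-10 m.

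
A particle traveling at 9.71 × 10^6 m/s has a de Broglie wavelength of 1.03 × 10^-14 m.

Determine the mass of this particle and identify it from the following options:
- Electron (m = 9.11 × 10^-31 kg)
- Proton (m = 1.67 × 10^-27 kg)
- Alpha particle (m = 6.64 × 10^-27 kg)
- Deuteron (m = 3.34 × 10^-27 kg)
The particle is an alpha particle.

From λ = h/(mv), solve for mass:

m = h/(λv)
m = (6.626 × 10^-34 J·s) / (1.03 × 10^-14 m × 9.71 × 10^6 m/s)
m = 6.63 × 10^-27 kg

Comparing with the listed masses, this is closest to an alpha particle.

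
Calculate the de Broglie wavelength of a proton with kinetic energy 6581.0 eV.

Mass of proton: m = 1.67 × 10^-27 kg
3.53 × 10^-13 m

Using λ = h/√(2mKE):

First convert KE to Joules: KE = 6581.0 eV = 1.054 × 10^-15 J

λ = h/√(2mKE)
λ = (6.626 × 10^-34 J·s) / √(2 × 1.67 × 10^-27 kg × 1.054 × 10^-15 J)
λ = 3.53 × 10^-13 m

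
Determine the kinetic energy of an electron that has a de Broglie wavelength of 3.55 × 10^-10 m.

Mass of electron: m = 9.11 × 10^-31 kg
1.91 × 10^-18 J (or 11.9 eV)

From λ = h/√(2mKE), we solve for KE:

λ² = h²/(2mKE)
KE = h²/(2mλ²)
KE = (6.626 × 10^-34 J·s)² / (2 × 9.11 × 10^-31 kg × (3.55 × 10^-10 m)²)
KE = 1.91 × 10^-18 J
KE = 11.9 eV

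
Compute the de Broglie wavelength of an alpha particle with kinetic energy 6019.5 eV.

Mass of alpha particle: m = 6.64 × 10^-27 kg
1.85 × 10^-13 m

Using λ = h/√(2mKE):

First convert KE to Joules: KE = 6019.5 eV = 9.644 × 10^-16 J

λ = h/√(2mKE)
λ = (6.626 × 10^-34 J·s) / √(2 × 6.64 × 10^-27 kg × 9.644 × 10^-16 J)
λ = 1.85 × 10^-13 m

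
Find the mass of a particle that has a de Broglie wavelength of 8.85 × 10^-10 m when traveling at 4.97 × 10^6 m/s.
1.51 × 10^-31 kg

From the de Broglie relation λ = h/(mv), we solve for m:

m = h/(λv)
m = (6.626 × 10^-34 J·s) / (8.85 × 10^-10 m × 4.97 × 10^6 m/s)
m = 1.51 × 10^-31 kg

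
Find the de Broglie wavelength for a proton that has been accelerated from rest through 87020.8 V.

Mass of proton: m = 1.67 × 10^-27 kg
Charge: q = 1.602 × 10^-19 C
9.71 × 10^-14 m

When a particle is accelerated through voltage V, it gains kinetic energy KE = qV.

The de Broglie wavelength is then λ = h/√(2mqV):

λ = h/√(2mqV)
λ = (6.626 × 10^-34 J·s) / √(2 × 1.67 × 10^-27 kg × 1.602 × 10^-19 C × 87020.8 V)
λ = 9.71 × 10^-14 m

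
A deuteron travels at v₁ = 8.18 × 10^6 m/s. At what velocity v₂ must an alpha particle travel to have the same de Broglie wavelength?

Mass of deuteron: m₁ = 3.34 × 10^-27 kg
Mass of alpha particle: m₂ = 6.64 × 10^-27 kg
v₂ = 4.11 × 10^6 m/s

For equal de Broglie wavelengths: λ₁ = λ₂

h/(m₁v₁) = h/(m₂v₂)
m₁v₁ = m₂v₂
v₂ = v₁ · (m₁/m₂)

v₂ = 8.18 × 10^6 m/s × (3.34 × 10^-27 kg / 6.64 × 10^-27 kg)
v₂ = 4.11 × 10^6 m/s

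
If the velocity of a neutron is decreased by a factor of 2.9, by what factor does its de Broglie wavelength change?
The wavelength increases by a factor of 2.9.

From λ = h/(mv), the wavelength is inversely proportional to velocity:

λ ∝ 1/v

If v → v/2.9, then λ → 2.9λ

When velocity is decreased by a factor of 2.9, the wavelength increases by a factor of 2.9.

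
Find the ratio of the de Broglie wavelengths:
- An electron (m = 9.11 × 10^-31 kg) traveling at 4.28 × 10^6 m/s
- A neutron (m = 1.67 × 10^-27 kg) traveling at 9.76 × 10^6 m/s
λ₁/λ₂ = 4.18 × 10^3

Using λ = h/(mv):

λ₁ = h/(m₁v₁) = 1.70 × 10^-10 m
λ₂ = h/(m₂v₂) = 4.07 × 10^-14 m

Ratio λ₁/λ₂ = (m₂v₂)/(m₁v₁)
         = (1.67 × 10^-27 kg × 9.76 × 10^6 m/s) / (9.11 × 10^-31 kg × 4.28 × 10^6 m/s)
         = 4.18 × 10^3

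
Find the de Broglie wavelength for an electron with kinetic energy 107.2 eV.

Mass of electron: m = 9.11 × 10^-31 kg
1.18 × 10^-10 m

Using λ = h/√(2mKE):

First convert KE to Joules: KE = 107.2 eV = 1.718 × 10^-17 J

λ = h/√(2mKE)
λ = (6.626 × 10^-34 J·s) / √(2 × 9.11 × 10^-31 kg × 1.718 × 10^-17 J)
λ = 1.18 × 10^-10 m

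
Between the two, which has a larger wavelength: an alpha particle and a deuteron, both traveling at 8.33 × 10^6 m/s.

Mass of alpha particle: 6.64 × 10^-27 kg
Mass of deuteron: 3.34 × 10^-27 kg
The deuteron has the longer wavelength.

Using λ = h/(mv), since both particles have the same velocity, the wavelength depends only on mass.

For alpha particle: λ₁ = h/(m₁v) = 1.20 × 10^-14 m
For deuteron: λ₂ = h/(m₂v) = 2.38 × 10^-14 m

Since λ ∝ 1/m at constant velocity, the lighter particle has the longer wavelength.

The deuteron has the longer de Broglie wavelength.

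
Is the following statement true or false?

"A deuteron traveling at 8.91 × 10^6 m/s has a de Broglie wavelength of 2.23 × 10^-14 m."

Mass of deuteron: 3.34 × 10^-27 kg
True

The claim is correct.

Using λ = h/(mv):
λ = (6.626 × 10^-34 J·s) / (3.34 × 10^-27 kg × 8.91 × 10^6 m/s)
λ = 2.23 × 10^-14 m

This matches the claimed value.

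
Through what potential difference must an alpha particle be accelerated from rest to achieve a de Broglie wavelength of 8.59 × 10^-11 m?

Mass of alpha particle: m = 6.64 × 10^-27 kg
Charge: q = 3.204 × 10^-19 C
1.40 × 10^-2 V

From λ = h/√(2mqV), we solve for V:

λ² = h²/(2mqV)
V = h²/(2mqλ²)
V = (6.626 × 10^-34 J·s)² / (2 × 6.64 × 10^-27 kg × 3.204 × 10^-19 C × (8.59 × 10^-11 m)²)
V = 1.40 × 10^-2 V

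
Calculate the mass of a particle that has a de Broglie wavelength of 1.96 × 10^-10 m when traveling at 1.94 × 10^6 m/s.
1.74 × 10^-30 kg

From the de Broglie relation λ = h/(mv), we solve for m:

m = h/(λv)
m = (6.626 × 10^-34 J·s) / (1.96 × 10^-10 m × 1.94 × 10^6 m/s)
m = 1.74 × 10^-30 kg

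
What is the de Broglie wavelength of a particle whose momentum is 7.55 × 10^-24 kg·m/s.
8.78 × 10^-11 m

Using the de Broglie relation λ = h/p:

λ = h/p
λ = (6.626 × 10^-34 J·s) / (7.55 × 10^-24 kg·m/s)
λ = 8.78 × 10^-11 m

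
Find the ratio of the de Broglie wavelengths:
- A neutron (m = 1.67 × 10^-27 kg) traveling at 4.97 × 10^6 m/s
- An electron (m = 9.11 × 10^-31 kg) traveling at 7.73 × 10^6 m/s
λ₁/λ₂ = 8.48 × 10^-4

Using λ = h/(mv):

λ₁ = h/(m₁v₁) = 7.98 × 10^-14 m
λ₂ = h/(m₂v₂) = 9.41 × 10^-11 m

Ratio λ₁/λ₂ = (m₂v₂)/(m₁v₁)
         = (9.11 × 10^-31 kg × 7.73 × 10^6 m/s) / (1.67 × 10^-27 kg × 4.97 × 10^6 m/s)
         = 8.48 × 10^-4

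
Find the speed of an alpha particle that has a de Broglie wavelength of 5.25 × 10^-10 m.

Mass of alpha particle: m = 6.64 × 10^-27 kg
1.90 × 10^2 m/s

From the de Broglie relation λ = h/(mv), we solve for v:

v = h/(mλ)
v = (6.626 × 10^-34 J·s) / (6.64 × 10^-27 kg × 5.25 × 10^-10 m)
v = 1.90 × 10^2 m/s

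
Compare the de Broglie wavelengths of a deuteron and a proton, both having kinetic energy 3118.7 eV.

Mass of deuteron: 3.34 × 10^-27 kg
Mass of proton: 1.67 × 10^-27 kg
The proton has the longer wavelength.

Using λ = h/√(2mKE):

For deuteron: λ₁ = h/√(2m₁KE) = 3.63 × 10^-13 m
For proton: λ₂ = h/√(2m₂KE) = 5.13 × 10^-13 m

Since λ ∝ 1/√m at constant kinetic energy, the lighter particle has the longer wavelength.

The proton has the longer de Broglie wavelength.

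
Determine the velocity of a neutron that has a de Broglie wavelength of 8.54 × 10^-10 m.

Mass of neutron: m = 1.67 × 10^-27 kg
4.65 × 10^2 m/s

From the de Broglie relation λ = h/(mv), we solve for v:

v = h/(mλ)
v = (6.626 × 10^-34 J·s) / (1.67 × 10^-27 kg × 8.54 × 10^-10 m)
v = 4.65 × 10^2 m/s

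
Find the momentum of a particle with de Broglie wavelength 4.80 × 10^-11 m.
1.38 × 10^-23 kg·m/s

From the de Broglie relation λ = h/p, we solve for p:

p = h/λ
p = (6.626 × 10^-34 J·s) / (4.80 × 10^-11 m)
p = 1.38 × 10^-23 kg·m/s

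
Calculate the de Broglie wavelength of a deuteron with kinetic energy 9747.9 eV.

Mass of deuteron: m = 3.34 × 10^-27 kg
2.05 × 10^-13 m

Using λ = h/√(2mKE):

First convert KE to Joules: KE = 9747.9 eV = 1.562 × 10^-15 J

λ = h/√(2mKE)
λ = (6.626 × 10^-34 J·s) / √(2 × 3.34 × 10^-27 kg × 1.562 × 10^-15 J)
λ = 2.05 × 10^-13 m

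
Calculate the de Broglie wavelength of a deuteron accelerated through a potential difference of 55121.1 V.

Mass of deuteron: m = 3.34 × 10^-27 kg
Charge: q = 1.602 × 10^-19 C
8.63 × 10^-14 m

When a particle is accelerated through voltage V, it gains kinetic energy KE = qV.

The de Broglie wavelength is then λ = h/√(2mqV):

λ = h/√(2mqV)
λ = (6.626 × 10^-34 J·s) / √(2 × 3.34 × 10^-27 kg × 1.602 × 10^-19 C × 55121.1 V)
λ = 8.63 × 10^-14 m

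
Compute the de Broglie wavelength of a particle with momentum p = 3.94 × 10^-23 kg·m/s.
1.68 × 10^-11 m

Using the de Broglie relation λ = h/p:

λ = h/p
λ = (6.626 × 10^-34 J·s) / (3.94 × 10^-23 kg·m/s)
λ = 1.68 × 10^-11 m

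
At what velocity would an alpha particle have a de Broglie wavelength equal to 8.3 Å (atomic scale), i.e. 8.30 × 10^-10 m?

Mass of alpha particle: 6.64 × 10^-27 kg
1.20 × 10^2 m/s

From λ = h/(mv), solve for v:

v = h/(mλ)
v = (6.626 × 10^-34 J·s) / (6.64 × 10^-27 kg × 8.30 × 10^-10 m)
v = 1.20 × 10^2 m/s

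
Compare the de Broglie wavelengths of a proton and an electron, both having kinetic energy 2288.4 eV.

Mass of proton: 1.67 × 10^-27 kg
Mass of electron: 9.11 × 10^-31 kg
The electron has the longer wavelength.

Using λ = h/√(2mKE):

For proton: λ₁ = h/√(2m₁KE) = 5.99 × 10^-13 m
For electron: λ₂ = h/√(2m₂KE) = 2.56 × 10^-11 m

Since λ ∝ 1/√m at constant kinetic energy, the lighter particle has the longer wavelength.

The electron has the longer de Broglie wavelength.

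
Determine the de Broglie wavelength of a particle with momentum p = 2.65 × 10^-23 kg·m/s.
2.50 × 10^-11 m

Using the de Broglie relation λ = h/p:

λ = h/p
λ = (6.626 × 10^-34 J·s) / (2.65 × 10^-23 kg·m/s)
λ = 2.50 × 10^-11 m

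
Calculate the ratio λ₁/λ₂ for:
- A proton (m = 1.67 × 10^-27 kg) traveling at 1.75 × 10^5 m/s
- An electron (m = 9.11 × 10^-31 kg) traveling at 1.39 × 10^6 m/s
λ₁/λ₂ = 4.33 × 10^-3

Using λ = h/(mv):

λ₁ = h/(m₁v₁) = 2.27 × 10^-12 m
λ₂ = h/(m₂v₂) = 5.23 × 10^-10 m

Ratio λ₁/λ₂ = (m₂v₂)/(m₁v₁)
         = (9.11 × 10^-31 kg × 1.39 × 10^6 m/s) / (1.67 × 10^-27 kg × 1.75 × 10^5 m/s)
         = 4.33 × 10^-3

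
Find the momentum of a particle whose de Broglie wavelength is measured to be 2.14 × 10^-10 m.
3.10 × 10^-24 kg·m/s

From the de Broglie relation λ = h/p, we solve for p:

p = h/λ
p = (6.626 × 10^-34 J·s) / (2.14 × 10^-10 m)
p = 3.10 × 10^-24 kg·m/s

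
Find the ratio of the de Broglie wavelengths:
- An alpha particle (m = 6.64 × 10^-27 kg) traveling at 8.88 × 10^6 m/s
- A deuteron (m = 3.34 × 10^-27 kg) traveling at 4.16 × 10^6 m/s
λ₁/λ₂ = 0.236

Using λ = h/(mv):

λ₁ = h/(m₁v₁) = 1.12 × 10^-14 m
λ₂ = h/(m₂v₂) = 4.77 × 10^-14 m

Ratio λ₁/λ₂ = (m₂v₂)/(m₁v₁)
         = (3.34 × 10^-27 kg × 4.16 × 10^6 m/s) / (6.64 × 10^-27 kg × 8.88 × 10^6 m/s)
         = 0.236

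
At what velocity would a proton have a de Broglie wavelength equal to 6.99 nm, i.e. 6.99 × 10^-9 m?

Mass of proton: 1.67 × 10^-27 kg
5.68 × 10^1 m/s

From λ = h/(mv), solve for v:

v = h/(mλ)
v = (6.626 × 10^-34 J·s) / (1.67 × 10^-27 kg × 6.99 × 10^-9 m)
v = 5.68 × 10^1 m/s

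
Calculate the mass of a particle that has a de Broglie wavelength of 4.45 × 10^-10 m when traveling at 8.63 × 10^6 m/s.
1.73 × 10^-31 kg

From the de Broglie relation λ = h/(mv), we solve for m:

m = h/(λv)
m = (6.626 × 10^-34 J·s) / (4.45 × 10^-10 m × 8.63 × 10^6 m/s)
m = 1.73 × 10^-31 kg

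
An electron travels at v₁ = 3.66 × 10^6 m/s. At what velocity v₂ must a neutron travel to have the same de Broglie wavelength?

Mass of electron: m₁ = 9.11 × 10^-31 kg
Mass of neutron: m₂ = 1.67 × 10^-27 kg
v₂ = 2.00 × 10^3 m/s

For equal de Broglie wavelengths: λ₁ = λ₂

h/(m₁v₁) = h/(m₂v₂)
m₁v₁ = m₂v₂
v₂ = v₁ · (m₁/m₂)

v₂ = 3.66 × 10^6 m/s × (9.11 × 10^-31 kg / 1.67 × 10^-27 kg)
v₂ = 2.00 × 10^3 m/s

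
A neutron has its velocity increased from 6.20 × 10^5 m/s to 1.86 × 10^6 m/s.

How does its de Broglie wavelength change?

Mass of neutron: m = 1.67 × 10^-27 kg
The wavelength decreases by a factor of 3.

Using λ = h/(mv):

Initial wavelength: λ₁ = h/(mv₁) = 6.40 × 10^-13 m
Final wavelength: λ₂ = h/(mv₂) = 2.13 × 10^-13 m

Since λ ∝ 1/v, when velocity increases by a factor of 3, the wavelength decreases by a factor of 3.

λ₂/λ₁ = v₁/v₂ = 1/3

The wavelength decreases by a factor of 3.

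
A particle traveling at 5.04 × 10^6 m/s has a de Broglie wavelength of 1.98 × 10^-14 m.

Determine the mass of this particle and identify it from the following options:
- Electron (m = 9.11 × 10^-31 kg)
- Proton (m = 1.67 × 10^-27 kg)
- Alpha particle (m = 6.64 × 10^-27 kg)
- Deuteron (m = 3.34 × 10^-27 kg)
The particle is an alpha particle.

From λ = h/(mv), solve for mass:

m = h/(λv)
m = (6.626 × 10^-34 J·s) / (1.98 × 10^-14 m × 5.04 × 10^6 m/s)
m = 6.64 × 10^-27 kg

Comparing with the listed masses, this is closest to an alpha particle.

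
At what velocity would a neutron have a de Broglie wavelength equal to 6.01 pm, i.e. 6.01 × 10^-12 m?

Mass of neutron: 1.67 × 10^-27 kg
6.60 × 10^4 m/s

From λ = h/(mv), solve for v:

v = h/(mλ)
v = (6.626 × 10^-34 J·s) / (1.67 × 10^-27 kg × 6.01 × 10^-12 m)
v = 6.60 × 10^4 m/s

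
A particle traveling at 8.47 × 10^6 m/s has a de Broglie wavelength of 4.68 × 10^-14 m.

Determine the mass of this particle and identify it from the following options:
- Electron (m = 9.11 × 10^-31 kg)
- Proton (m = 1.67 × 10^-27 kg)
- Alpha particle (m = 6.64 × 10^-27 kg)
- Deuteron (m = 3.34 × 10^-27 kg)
The particle is a proton.

From λ = h/(mv), solve for mass:

m = h/(λv)
m = (6.626 × 10^-34 J·s) / (4.68 × 10^-14 m × 8.47 × 10^6 m/s)
m = 1.67 × 10^-27 kg

Comparing with the listed masses, this is closest to a proton.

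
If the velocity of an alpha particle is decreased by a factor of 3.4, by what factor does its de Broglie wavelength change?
The wavelength increases by a factor of 3.4.

From λ = h/(mv), the wavelength is inversely proportional to velocity:

λ ∝ 1/v

If v → v/3.4, then λ → 3.4λ

When velocity is decreased by a factor of 3.4, the wavelength increases by a factor of 3.4.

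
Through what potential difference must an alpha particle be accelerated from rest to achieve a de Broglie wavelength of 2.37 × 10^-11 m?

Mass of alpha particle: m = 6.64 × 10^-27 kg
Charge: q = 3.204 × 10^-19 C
1.84 × 10^-1 V

From λ = h/√(2mqV), we solve for V:

λ² = h²/(2mqV)
V = h²/(2mqλ²)
V = (6.626 × 10^-34 J·s)² / (2 × 6.64 × 10^-27 kg × 3.204 × 10^-19 C × (2.37 × 10^-11 m)²)
V = 1.84 × 10^-1 V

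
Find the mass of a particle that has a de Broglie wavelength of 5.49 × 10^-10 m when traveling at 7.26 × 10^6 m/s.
1.66 × 10^-31 kg

From the de Broglie relation λ = h/(mv), we solve for m:

m = h/(λv)
m = (6.626 × 10^-34 J·s) / (5.49 × 10^-10 m × 7.26 × 10^6 m/s)
m = 1.66 × 10^-31 kg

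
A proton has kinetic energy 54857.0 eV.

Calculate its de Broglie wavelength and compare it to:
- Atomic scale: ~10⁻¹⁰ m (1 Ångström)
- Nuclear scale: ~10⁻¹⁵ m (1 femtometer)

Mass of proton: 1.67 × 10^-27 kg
λ = 1.22 × 10^-13 m, which is between nuclear and atomic scales.

Using λ = h/√(2mKE):

KE = 54857.0 eV = 8.789 × 10^-15 J

λ = h/√(2mKE)
λ = (6.626 × 10^-34 J·s) / √(2 × 1.67 × 10^-27 kg × 8.789 × 10^-15 J)
λ = 1.22 × 10^-13 m

Comparison:
- Atomic scale (10⁻¹⁰ m): λ is 0.0012× this size
- Nuclear scale (10⁻¹⁵ m): λ is 1.2e+02× this size

The wavelength is between nuclear and atomic scales.

This wavelength is appropriate for probing atomic structure but too large for nuclear physics experiments.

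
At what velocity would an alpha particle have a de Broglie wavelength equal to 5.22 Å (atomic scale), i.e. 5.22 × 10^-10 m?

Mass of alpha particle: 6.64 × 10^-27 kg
1.91 × 10^2 m/s

From λ = h/(mv), solve for v:

v = h/(mλ)
v = (6.626 × 10^-34 J·s) / (6.64 × 10^-27 kg × 5.22 × 10^-10 m)
v = 1.91 × 10^2 m/s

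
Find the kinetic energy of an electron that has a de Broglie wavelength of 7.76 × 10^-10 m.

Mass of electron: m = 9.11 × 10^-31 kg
4.00 × 10^-19 J (or 2.50 eV)

From λ = h/√(2mKE), we solve for KE:

λ² = h²/(2mKE)
KE = h²/(2mλ²)
KE = (6.626 × 10^-34 J·s)² / (2 × 9.11 × 10^-31 kg × (7.76 × 10^-10 m)²)
KE = 4.00 × 10^-19 J
KE = 2.50 eV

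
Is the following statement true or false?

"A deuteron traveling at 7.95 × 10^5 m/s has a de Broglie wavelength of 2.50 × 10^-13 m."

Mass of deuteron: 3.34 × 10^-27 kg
True

The claim is correct.

Using λ = h/(mv):
λ = (6.626 × 10^-34 J·s) / (3.34 × 10^-27 kg × 7.95 × 10^5 m/s)
λ = 2.50 × 10^-13 m

This matches the claimed value.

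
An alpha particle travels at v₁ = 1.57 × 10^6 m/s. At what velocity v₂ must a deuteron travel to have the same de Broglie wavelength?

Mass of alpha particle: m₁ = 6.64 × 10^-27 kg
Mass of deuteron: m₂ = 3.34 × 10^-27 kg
v₂ = 3.12 × 10^6 m/s

For equal de Broglie wavelengths: λ₁ = λ₂

h/(m₁v₁) = h/(m₂v₂)
m₁v₁ = m₂v₂
v₂ = v₁ · (m₁/m₂)

v₂ = 1.57 × 10^6 m/s × (6.64 × 10^-27 kg / 3.34 × 10^-27 kg)
v₂ = 3.12 × 10^6 m/s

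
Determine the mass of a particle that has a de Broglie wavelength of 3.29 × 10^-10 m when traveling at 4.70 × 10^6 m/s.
4.29 × 10^-31 kg

From the de Broglie relation λ = h/(mv), we solve for m:

m = h/(λv)
m = (6.626 × 10^-34 J·s) / (3.29 × 10^-10 m × 4.70 × 10^6 m/s)
m = 4.29 × 10^-31 kg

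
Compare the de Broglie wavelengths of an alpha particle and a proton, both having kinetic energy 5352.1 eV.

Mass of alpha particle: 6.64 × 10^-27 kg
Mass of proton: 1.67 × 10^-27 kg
The proton has the longer wavelength.

Using λ = h/√(2mKE):

For alpha particle: λ₁ = h/√(2m₁KE) = 1.96 × 10^-13 m
For proton: λ₂ = h/√(2m₂KE) = 3.92 × 10^-13 m

Since λ ∝ 1/√m at constant kinetic energy, the lighter particle has the longer wavelength.

The proton has the longer de Broglie wavelength.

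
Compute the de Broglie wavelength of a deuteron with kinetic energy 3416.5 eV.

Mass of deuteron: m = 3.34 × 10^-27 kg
3.47 × 10^-13 m

Using λ = h/√(2mKE):

First convert KE to Joules: KE = 3416.5 eV = 5.474 × 10^-16 J

λ = h/√(2mKE)
λ = (6.626 × 10^-34 J·s) / √(2 × 3.34 × 10^-27 kg × 5.474 × 10^-16 J)
λ = 3.47 × 10^-13 m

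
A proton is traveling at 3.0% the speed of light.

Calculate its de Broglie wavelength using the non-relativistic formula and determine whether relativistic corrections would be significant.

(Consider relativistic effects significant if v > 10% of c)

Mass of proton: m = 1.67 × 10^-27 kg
No, relativistic corrections are not needed.

Using the non-relativistic de Broglie formula λ = h/(mv):

v = 3.0% × c = 8.994 × 10^6 m/s

λ = h/(mv)
λ = (6.626 × 10^-34 J·s) / (1.67 × 10^-27 kg × 8.994 × 10^6 m/s)
λ = 4.41 × 10^-14 m

Since v = 3.0% of c < 10% of c, relativistic corrections are NOT significant and this non-relativistic result is a good approximation.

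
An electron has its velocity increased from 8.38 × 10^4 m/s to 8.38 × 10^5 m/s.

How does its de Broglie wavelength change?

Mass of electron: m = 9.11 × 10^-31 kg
The wavelength decreases by a factor of 10.

Using λ = h/(mv):

Initial wavelength: λ₁ = h/(mv₁) = 8.68 × 10^-9 m
Final wavelength: λ₂ = h/(mv₂) = 8.68 × 10^-10 m

Since λ ∝ 1/v, when velocity increases by a factor of 10, the wavelength decreases by a factor of 10.

λ₂/λ₁ = v₁/v₂ = 1/10

The wavelength decreases by a factor of 10.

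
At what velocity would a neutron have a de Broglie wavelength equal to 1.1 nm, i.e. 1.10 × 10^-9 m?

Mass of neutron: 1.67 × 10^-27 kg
3.61 × 10^2 m/s

From λ = h/(mv), solve for v:

v = h/(mλ)
v = (6.626 × 10^-34 J·s) / (1.67 × 10^-27 kg × 1.10 × 10^-9 m)
v = 3.61 × 10^2 m/s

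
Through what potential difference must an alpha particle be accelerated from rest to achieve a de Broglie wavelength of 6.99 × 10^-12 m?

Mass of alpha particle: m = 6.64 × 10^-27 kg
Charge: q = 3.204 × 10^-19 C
2.11 V

From λ = h/√(2mqV), we solve for V:

λ² = h²/(2mqV)
V = h²/(2mqλ²)
V = (6.626 × 10^-34 J·s)² / (2 × 6.64 × 10^-27 kg × 3.204 × 10^-19 C × (6.99 × 10^-12 m)²)
V = 2.11 V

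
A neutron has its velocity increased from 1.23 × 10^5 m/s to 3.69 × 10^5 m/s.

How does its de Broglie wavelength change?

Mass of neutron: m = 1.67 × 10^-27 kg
The wavelength decreases by a factor of 3.

Using λ = h/(mv):

Initial wavelength: λ₁ = h/(mv₁) = 3.23 × 10^-12 m
Final wavelength: λ₂ = h/(mv₂) = 1.08 × 10^-12 m

Since λ ∝ 1/v, when velocity increases by a factor of 3, the wavelength decreases by a factor of 3.

λ₂/λ₁ = v₁/v₂ = 1/3

The wavelength decreases by a factor of 3.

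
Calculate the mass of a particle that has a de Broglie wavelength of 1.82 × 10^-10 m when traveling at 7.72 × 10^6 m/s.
4.72 × 10^-31 kg

From the de Broglie relation λ = h/(mv), we solve for m:

m = h/(λv)
m = (6.626 × 10^-34 J·s) / (1.82 × 10^-10 m × 7.72 × 10^6 m/s)
m = 4.72 × 10^-31 kg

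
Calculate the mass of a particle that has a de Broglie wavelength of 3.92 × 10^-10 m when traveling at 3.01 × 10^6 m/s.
5.62 × 10^-31 kg

From the de Broglie relation λ = h/(mv), we solve for m:

m = h/(λv)
m = (6.626 × 10^-34 J·s) / (3.92 × 10^-10 m × 3.01 × 10^6 m/s)
m = 5.62 × 10^-31 kg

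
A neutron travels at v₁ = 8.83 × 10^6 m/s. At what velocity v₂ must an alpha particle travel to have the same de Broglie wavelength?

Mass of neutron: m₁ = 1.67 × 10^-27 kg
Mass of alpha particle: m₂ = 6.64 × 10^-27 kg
v₂ = 2.22 × 10^6 m/s

For equal de Broglie wavelengths: λ₁ = λ₂

h/(m₁v₁) = h/(m₂v₂)
m₁v₁ = m₂v₂
v₂ = v₁ · (m₁/m₂)

v₂ = 8.83 × 10^6 m/s × (1.67 × 10^-27 kg / 6.64 × 10^-27 kg)
v₂ = 2.22 × 10^6 m/s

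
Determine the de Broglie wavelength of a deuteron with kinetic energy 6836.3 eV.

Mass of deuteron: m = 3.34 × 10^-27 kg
2.45 × 10^-13 m

Using λ = h/√(2mKE):

First convert KE to Joules: KE = 6836.3 eV = 1.095 × 10^-15 J

λ = h/√(2mKE)
λ = (6.626 × 10^-34 J·s) / √(2 × 3.34 × 10^-27 kg × 1.095 × 10^-15 J)
λ = 2.45 × 10^-13 m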